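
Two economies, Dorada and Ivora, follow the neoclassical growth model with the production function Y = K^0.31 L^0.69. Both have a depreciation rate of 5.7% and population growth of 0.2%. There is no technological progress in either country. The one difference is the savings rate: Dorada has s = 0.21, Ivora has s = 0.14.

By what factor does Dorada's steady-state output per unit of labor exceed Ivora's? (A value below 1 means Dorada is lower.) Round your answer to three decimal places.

Steady-state y* = [s/(n + δ)]^(α/(1−α)), so the ratio is [ (s_D/(n + δ)_D) / (s_I/(n + δ)_I) ]^0.4493.
s_D/(n + δ)_D = 0.21/0.059 = 3.5593; s_I/(n + δ)_I = 0.14/0.059 = 2.3729.
Ratio = (3.5593/2.3729)^0.4493 = 1.5000^0.4493 ≈ 1.1998

ratio ≈ 1.200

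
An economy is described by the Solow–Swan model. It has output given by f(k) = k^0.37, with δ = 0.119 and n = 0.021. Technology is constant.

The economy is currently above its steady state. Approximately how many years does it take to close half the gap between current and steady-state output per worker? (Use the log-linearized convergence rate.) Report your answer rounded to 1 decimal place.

Near the steady state the convergence rate is λ = (1 − α)(n + δ).
λ = (1 − 0.37) × 0.140 = 0.63 × 0.140 = 0.0882
Half-life = ln 2 / λ = 0.6931 / 0.0882 ≈ 7.86 years

t_½ ≈ 7.9 years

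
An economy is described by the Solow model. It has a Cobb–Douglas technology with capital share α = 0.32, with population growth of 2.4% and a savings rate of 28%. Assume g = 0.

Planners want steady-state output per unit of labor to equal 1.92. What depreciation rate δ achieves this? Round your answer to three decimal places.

δ ≈ 0.046

In steady state, investment equals break-even investment: s·k^α = (n + δ)·k.
Since y* = [s/(n + δ)]^(α/(1−α)), we have s/(n + δ) = (y*)^((1−α)/α) = 1.92^2.125 = 3.9996.
Therefore n + δ = s / 3.9996 = 0.28 / 3.9996 = 0.0700, so δ = 0.0700 − 0.024 = 0.0460.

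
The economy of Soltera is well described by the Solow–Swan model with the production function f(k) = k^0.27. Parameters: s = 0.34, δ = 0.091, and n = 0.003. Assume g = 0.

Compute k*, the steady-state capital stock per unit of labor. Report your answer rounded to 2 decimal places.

At the steady state, Δk = 0, so s·k^α = (n + δ)·k.
Rearranging, k^(1−α) = s / (n + δ).
k^0.73 = 0.34 / (0.003 + 0.091) = 0.34 / 0.094 = 3.6170
k* = 3.6170^(1/0.73) ≈ 5.8192

k* = 5.82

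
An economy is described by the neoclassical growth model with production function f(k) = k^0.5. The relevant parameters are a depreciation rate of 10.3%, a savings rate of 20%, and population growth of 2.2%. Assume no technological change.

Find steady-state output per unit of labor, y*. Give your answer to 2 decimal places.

y* = 1.60

At the steady state, Δk = 0, so s·k^α = (n + δ)·k.
Rearranging, k^(1−α) = s / (n + δ).
k^0.5 = 0.20 / (0.022 + 0.103) = 0.20 / 0.125 = 1.6000
k* = 1.6000^(1/0.5) ≈ 2.5600
y* = (k*)^α = 2.5600^0.5 ≈ 1.6000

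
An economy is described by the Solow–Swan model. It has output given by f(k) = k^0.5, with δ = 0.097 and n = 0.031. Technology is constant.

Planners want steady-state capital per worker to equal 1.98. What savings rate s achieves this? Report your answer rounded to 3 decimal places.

In steady state, investment equals break-even investment: s·k^α = (n + δ)·k.
So s / (n + δ) = (k*)^(1−α) = 1.98^0.5 = 1.4071.
Therefore s = 1.4071 × (n + δ) = 1.4071 × 0.128 = 0.1801.

s ≈ 0.180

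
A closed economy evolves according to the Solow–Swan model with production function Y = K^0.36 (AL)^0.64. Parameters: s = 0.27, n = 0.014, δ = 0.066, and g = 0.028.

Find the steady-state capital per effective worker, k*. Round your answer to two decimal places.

k* = 4.19

In steady state, investment equals break-even investment: s·k^α = (n + g + δ)·k.
Rearranging, k^(1−α) = s / (n + g + δ).
k^0.64 = 0.27 / (0.014 + 0.028 + 0.066) = 0.27 / 0.108 = 2.5000
k* = 2.5000^(1/0.64) ≈ 4.1858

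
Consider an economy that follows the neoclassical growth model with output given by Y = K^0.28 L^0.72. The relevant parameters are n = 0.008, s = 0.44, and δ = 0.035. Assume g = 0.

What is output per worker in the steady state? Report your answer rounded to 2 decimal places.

y* = 2.47

At the steady state, Δk = 0, so s·k^α = (n + δ)·k.
Rearranging, k^(1−α) = s / (n + δ).
k^0.72 = 0.44 / (0.008 + 0.035) = 0.44 / 0.043 = 10.2326
k* = 10.2326^(1/0.72) ≈ 25.2789
y* = (k*)^α = 25.2789^0.28 ≈ 2.4704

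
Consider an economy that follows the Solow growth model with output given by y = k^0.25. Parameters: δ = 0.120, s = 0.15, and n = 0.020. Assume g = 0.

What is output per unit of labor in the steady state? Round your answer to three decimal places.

At the steady state, Δk = 0, so s·k^α = (n + δ)·k.
Rearranging, k^(1−α) = s / (n + δ).
k^0.75 = 0.15 / (0.020 + 0.120) = 0.15 / 0.140 = 1.0714
k* = 1.0714^(1/0.75) ≈ 1.0963
y* = (k*)^α = 1.0963^0.25 ≈ 1.0233

y* = 1.023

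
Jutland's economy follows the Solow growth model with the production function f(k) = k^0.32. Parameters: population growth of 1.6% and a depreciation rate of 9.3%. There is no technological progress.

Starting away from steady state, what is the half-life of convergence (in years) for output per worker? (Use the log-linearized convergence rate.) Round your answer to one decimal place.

t_½ ≈ 9.4 years

Near the steady state the convergence rate is λ = (1 − α)(n + δ).
λ = (1 − 0.32) × 0.109 = 0.68 × 0.109 = 0.07412
Half-life = ln 2 / λ = 0.6931 / 0.07412 ≈ 9.35 years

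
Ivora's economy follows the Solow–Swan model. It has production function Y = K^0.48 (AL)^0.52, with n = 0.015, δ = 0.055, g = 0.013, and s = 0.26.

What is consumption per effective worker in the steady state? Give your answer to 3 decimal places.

c* ≈ 2.123

At the steady state, Δk = 0, so s·k^α = (n + g + δ)·k.
Dividing both sides by k: k^(1−α) = s / (n + g + δ).
k^0.52 = 0.26 / (0.015 + 0.013 + 0.055) = 0.26 / 0.083 = 3.1325
k* = 3.1325^(1/0.52) ≈ 8.9875
y* = (k*)^α = 8.9875^0.48 ≈ 2.8691
c* = (1 − s)·y* = (1 − 0.26) × 2.8691 ≈ 2.1231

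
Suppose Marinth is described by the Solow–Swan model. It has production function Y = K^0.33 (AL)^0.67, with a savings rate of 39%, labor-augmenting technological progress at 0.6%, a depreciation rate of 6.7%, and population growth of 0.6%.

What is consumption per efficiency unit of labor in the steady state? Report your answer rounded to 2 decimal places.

At the steady state, Δk = 0, so s·k^α = (n + g + δ)·k.
Dividing both sides by k: k^(1−α) = s / (n + g + δ).
k^0.67 = 0.39 / (0.006 + 0.006 + 0.067) = 0.39 / 0.079 = 4.9367
k* = 4.9367^(1/0.67) ≈ 10.8388
y* = (k*)^α = 10.8388^0.33 ≈ 2.1956
c* = (1 − s)·y* = (1 − 0.39) × 2.1956 ≈ 1.3393

c* ≈ 1.34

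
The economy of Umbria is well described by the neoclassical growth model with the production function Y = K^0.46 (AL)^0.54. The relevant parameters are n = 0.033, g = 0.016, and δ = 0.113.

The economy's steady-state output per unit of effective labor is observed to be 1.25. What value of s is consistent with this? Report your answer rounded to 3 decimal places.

s ≈ 0.211

At the steady state, Δk = 0, so s·k^α = (n + g + δ)·k.
Since y* = [s/(n + g + δ)]^(α/(1−α)), we have s/(n + g + δ) = (y*)^((1−α)/α) = 1.25^1.1739 = 1.2995.
Therefore s = 1.2995 × (n + g + δ) = 1.2995 × 0.162 = 0.2105.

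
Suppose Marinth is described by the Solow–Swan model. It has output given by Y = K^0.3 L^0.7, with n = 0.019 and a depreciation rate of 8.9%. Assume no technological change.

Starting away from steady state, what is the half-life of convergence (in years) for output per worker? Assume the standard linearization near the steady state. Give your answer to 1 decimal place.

Near the steady state the convergence rate is λ = (1 − α)(n + δ).
λ = (1 − 0.3) × 0.108 = 0.7 × 0.108 = 0.0756
Half-life = ln 2 / λ = 0.6931 / 0.0756 ≈ 9.17 years

t_½ ≈ 9.2 years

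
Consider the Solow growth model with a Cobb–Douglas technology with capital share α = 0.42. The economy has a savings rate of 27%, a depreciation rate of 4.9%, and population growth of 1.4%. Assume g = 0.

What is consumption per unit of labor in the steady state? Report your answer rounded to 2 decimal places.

Steady state requires s·f(k) = (n + δ)·k, i.e. s·k^α = (n + δ)·k.
Dividing both sides by k: k^(1−α) = s / (n + δ).
k^0.58 = 0.27 / (0.014 + 0.049) = 0.27 / 0.063 = 4.2857
k* = 4.2857^(1/0.58) ≈ 12.2940
y* = (k*)^α = 12.2940^0.42 ≈ 2.8686
c* = (1 − s)·y* = (1 − 0.27) × 2.8686 ≈ 2.0941

c* ≈ 2.09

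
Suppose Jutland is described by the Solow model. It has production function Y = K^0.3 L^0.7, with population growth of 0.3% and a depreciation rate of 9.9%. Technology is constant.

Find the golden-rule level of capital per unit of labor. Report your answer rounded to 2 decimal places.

The golden rule sets f'(k) = n + δ, i.e. α·k^(α−1) = n + δ.
So k^(1−α) = α / (n + δ) = 0.3 / 0.102 = 2.9412.
k_gold = 2.9412^(1/0.7) ≈ 4.6700

k_gold ≈ 4.67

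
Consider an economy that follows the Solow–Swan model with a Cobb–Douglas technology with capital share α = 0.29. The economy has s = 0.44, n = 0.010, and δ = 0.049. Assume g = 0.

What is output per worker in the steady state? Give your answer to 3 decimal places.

At the steady state, Δk = 0, so s·k^α = (n + δ)·k.
Dividing both sides by k: k^(1−α) = s / (n + δ).
k^0.71 = 0.44 / (0.010 + 0.049) = 0.44 / 0.059 = 7.4576
k* = 7.4576^(1/0.71) ≈ 16.9439
y* = (k*)^α = 16.9439^0.29 ≈ 2.2720

y* ≈ 2.272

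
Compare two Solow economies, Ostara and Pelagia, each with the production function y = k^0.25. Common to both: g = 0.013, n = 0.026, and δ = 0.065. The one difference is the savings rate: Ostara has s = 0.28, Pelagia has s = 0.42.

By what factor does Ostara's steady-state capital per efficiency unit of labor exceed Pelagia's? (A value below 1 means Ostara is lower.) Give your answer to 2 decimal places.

ratio ≈ 0.58

Steady-state k* = [s/(n + g + δ)]^(1/(1−α)), so the ratio is [ (s_O/(n + g + δ)_O) / (s_P/(n + g + δ)_P) ]^1.3333.
s_O/(n + g + δ)_O = 0.28/0.104 = 2.6923; s_P/(n + g + δ)_P = 0.42/0.104 = 4.0385.
Ratio = (2.6923/4.0385)^1.3333 = 0.6667^1.3333 ≈ 0.5824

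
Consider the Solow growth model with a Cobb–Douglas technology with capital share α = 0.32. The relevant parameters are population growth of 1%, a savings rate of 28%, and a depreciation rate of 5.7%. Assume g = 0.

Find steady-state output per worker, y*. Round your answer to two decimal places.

y* = 1.96

In steady state, investment equals break-even investment: s·k^α = (n + δ)·k.
Rearranging, k^(1−α) = s / (n + δ).
k^0.68 = 0.28 / (0.010 + 0.057) = 0.28 / 0.067 = 4.1791
k* = 4.1791^(1/0.68) ≈ 8.1914
y* = (k*)^α = 8.1914^0.32 ≈ 1.9601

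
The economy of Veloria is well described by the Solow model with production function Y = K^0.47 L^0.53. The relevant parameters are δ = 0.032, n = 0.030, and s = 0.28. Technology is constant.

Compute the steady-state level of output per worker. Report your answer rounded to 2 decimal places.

y* ≈ 3.81

Steady state requires s·f(k) = (n + δ)·k, i.e. s·k^α = (n + δ)·k.
Rearranging, k^(1−α) = s / (n + δ).
k^0.53 = 0.28 / (0.030 + 0.032) = 0.28 / 0.062 = 4.5161
k* = 4.5161^(1/0.53) ≈ 17.1950
y* = (k*)^α = 17.1950^0.47 ≈ 3.8075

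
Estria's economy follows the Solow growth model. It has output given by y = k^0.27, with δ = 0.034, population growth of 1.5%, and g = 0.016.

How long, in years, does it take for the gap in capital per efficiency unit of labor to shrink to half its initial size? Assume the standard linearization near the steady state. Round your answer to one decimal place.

half-life ≈ 14.6 years

Near the steady state the convergence rate is λ = (1 − α)(n + g + δ).
λ = (1 − 0.27) × 0.065 = 0.73 × 0.065 = 0.04745
Half-life = ln 2 / λ = 0.6931 / 0.04745 ≈ 14.61 years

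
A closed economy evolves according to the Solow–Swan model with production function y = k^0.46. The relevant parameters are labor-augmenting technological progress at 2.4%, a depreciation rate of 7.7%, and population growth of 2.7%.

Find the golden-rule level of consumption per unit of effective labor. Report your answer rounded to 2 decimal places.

At the golden rule, f'(k) = n + g + δ, so α·k^(α−1) = n + g + δ and k_gold = (α/(n + g + δ))^(1/(1−α)).
k_gold = (0.46/0.128)^(1/0.54) = 3.5938^1.8519 ≈ 10.6864
c_gold = f(k_gold) − (n + g + δ)·k_gold = 2.9735 − 0.128×10.6864 ≈ 1.6056

c_gold ≈ 1.61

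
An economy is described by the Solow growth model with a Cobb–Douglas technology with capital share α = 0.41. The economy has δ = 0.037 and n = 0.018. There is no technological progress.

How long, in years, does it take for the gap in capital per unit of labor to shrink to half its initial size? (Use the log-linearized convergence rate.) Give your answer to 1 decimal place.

Near the steady state the convergence rate is λ = (1 − α)(n + δ).
λ = (1 − 0.41) × 0.055 = 0.59 × 0.055 = 0.03245
Half-life = ln 2 / λ = 0.6931 / 0.03245 ≈ 21.36 years

half-life ≈ 21.4 years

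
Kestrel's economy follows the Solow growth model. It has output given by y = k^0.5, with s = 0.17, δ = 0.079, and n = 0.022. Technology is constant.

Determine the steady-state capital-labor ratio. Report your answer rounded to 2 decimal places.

In steady state, investment equals break-even investment: s·k^α = (n + δ)·k.
Dividing both sides by k: k^(1−α) = s / (n + δ).
k^0.5 = 0.17 / (0.022 + 0.079) = 0.17 / 0.101 = 1.6832
k* = 1.6832^(1/0.5) ≈ 2.8332

k* = 2.83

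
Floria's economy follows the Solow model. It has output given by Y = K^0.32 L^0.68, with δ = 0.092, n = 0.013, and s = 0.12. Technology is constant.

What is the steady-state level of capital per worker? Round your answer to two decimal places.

k* = 1.22

In steady state, investment equals break-even investment: s·k^α = (n + δ)·k.
Dividing both sides by k: k^(1−α) = s / (n + δ).
k^0.68 = 0.12 / (0.013 + 0.092) = 0.12 / 0.105 = 1.1429
k* = 1.1429^(1/0.68) ≈ 1.2170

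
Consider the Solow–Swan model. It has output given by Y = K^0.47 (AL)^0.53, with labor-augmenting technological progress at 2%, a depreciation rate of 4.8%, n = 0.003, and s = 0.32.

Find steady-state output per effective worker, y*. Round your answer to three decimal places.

y* = 3.801

At the steady state, Δk = 0, so s·k^α = (n + g + δ)·k.
Rearranging, k^(1−α) = s / (n + g + δ).
k^0.53 = 0.32 / (0.003 + 0.020 + 0.048) = 0.32 / 0.071 = 4.5070
k* = 4.5070^(1/0.53) ≈ 17.1297
y* = (k*)^α = 17.1297^0.47 ≈ 3.8007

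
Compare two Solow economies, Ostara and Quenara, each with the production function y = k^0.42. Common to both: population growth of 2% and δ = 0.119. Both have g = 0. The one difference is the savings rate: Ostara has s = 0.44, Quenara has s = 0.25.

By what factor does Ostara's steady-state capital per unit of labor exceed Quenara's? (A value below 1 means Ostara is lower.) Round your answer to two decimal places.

k*_O / k*_Q ≈ 2.65

Steady-state k* = [s/(n + δ)]^(1/(1−α)), so the ratio is [ (s_O/(n + δ)_O) / (s_Q/(n + δ)_Q) ]^1.7241.
s_O/(n + δ)_O = 0.44/0.139 = 3.1655; s_Q/(n + δ)_Q = 0.25/0.139 = 1.7986.
Ratio = (3.1655/1.7986)^1.7241 = 1.7600^1.7241 ≈ 2.6503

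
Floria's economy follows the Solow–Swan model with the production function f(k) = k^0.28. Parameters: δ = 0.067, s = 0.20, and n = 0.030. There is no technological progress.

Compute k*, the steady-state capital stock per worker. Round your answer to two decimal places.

In steady state, investment equals break-even investment: s·k^α = (n + δ)·k.
Dividing both sides by k: k^(1−α) = s / (n + δ).
k^0.72 = 0.20 / (0.030 + 0.067) = 0.20 / 0.097 = 2.0619
k* = 2.0619^(1/0.72) ≈ 2.7320

k* ≈ 2.73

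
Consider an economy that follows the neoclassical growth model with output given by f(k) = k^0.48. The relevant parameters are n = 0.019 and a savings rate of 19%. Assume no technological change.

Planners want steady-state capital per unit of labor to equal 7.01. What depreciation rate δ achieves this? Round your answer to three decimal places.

δ ≈ 0.050

At the steady state, Δk = 0, so s·k^α = (n + δ)·k.
So s / (n + δ) = (k*)^(1−α) = 7.01^0.52 = 2.7528.
Therefore n + δ = s / 2.7528 = 0.19 / 2.7528 = 0.0690, so δ = 0.0690 − 0.019 = 0.0500.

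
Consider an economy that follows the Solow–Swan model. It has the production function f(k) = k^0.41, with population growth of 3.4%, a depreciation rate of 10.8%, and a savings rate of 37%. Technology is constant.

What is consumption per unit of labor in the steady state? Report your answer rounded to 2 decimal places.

c* ≈ 1.23

At the steady state, Δk = 0, so s·k^α = (n + δ)·k.
Dividing both sides by k: k^(1−α) = s / (n + δ).
k^0.59 = 0.37 / (0.034 + 0.108) = 0.37 / 0.142 = 2.6056
k* = 2.6056^(1/0.59) ≈ 5.0691
y* = (k*)^α = 5.0691^0.41 ≈ 1.9455
c* = (1 − s)·y* = (1 − 0.37) × 1.9455 ≈ 1.2257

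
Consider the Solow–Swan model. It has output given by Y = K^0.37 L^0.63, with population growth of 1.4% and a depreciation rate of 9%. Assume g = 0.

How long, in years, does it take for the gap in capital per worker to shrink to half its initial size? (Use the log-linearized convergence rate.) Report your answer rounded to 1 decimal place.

t_½ ≈ 10.6 years

Near the steady state the convergence rate is λ = (1 − α)(n + δ).
λ = (1 − 0.37) × 0.104 = 0.63 × 0.104 = 0.06552
Half-life = ln 2 / λ = 0.6931 / 0.06552 ≈ 10.58 years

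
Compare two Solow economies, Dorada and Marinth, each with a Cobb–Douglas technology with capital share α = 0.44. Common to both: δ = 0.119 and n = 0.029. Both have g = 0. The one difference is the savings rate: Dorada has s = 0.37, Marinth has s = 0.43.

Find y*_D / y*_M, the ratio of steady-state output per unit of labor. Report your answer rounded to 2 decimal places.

y*_D / y*_M ≈ 0.89

Steady-state y* = [s/(n + δ)]^(α/(1−α)), so the ratio is [ (s_D/(n + δ)_D) / (s_M/(n + δ)_M) ]^0.7857.
s_D/(n + δ)_D = 0.37/0.148 = 2.5000; s_M/(n + δ)_M = 0.43/0.148 = 2.9054.
Ratio = (2.5000/2.9054)^0.7857 = 0.8605^0.7857 ≈ 0.8887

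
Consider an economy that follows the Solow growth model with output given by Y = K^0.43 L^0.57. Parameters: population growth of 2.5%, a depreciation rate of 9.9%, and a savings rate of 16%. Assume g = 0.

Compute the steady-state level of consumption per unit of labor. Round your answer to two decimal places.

c* = 1.02

At the steady state, Δk = 0, so s·k^α = (n + δ)·k.
Dividing both sides by k: k^(1−α) = s / (n + δ).
k^0.57 = 0.16 / (0.025 + 0.099) = 0.16 / 0.124 = 1.2903
k* = 1.2903^(1/0.57) ≈ 1.5638
y* = (k*)^α = 1.5638^0.43 ≈ 1.2120
c* = (1 − s)·y* = (1 − 0.16) × 1.2120 ≈ 1.0181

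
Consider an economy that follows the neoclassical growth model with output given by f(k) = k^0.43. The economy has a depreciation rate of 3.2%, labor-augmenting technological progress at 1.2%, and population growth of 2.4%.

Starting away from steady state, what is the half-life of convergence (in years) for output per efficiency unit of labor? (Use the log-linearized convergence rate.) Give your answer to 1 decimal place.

Near the steady state the convergence rate is λ = (1 − α)(n + g + δ).
λ = (1 − 0.43) × 0.068 = 0.57 × 0.068 = 0.03876
Half-life = ln 2 / λ = 0.6931 / 0.03876 ≈ 17.88 years

half-life ≈ 17.9 years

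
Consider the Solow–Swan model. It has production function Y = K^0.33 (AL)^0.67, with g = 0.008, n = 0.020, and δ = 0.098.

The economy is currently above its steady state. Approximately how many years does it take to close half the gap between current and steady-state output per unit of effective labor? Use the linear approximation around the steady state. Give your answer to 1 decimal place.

half-life ≈ 8.2 years

Near the steady state the convergence rate is λ = (1 − α)(n + g + δ).
λ = (1 − 0.33) × 0.126 = 0.67 × 0.126 = 0.08442
Half-life = ln 2 / λ = 0.6931 / 0.08442 ≈ 8.21 years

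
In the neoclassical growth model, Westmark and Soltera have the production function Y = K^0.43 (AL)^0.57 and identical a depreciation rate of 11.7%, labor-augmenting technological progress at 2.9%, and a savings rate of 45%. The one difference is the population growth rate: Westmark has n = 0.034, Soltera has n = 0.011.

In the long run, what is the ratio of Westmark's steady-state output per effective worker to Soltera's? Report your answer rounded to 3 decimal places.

Steady-state y* = [s/(n + g + δ)]^(α/(1−α)), so the ratio is [ (s_W/(n + g + δ)_W) / (s_S/(n + g + δ)_S) ]^0.7544.
s_W/(n + g + δ)_W = 0.45/0.180 = 2.5000; s_S/(n + g + δ)_S = 0.45/0.157 = 2.8662.
Ratio = (2.5000/2.8662)^0.7544 = 0.8722^0.7544 ≈ 0.9020

y*_W / y*_S ≈ 0.902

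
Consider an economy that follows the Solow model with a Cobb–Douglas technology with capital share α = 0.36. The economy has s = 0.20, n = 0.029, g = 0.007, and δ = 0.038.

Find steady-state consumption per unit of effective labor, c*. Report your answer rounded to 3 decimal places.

c* = 1.400

In steady state, investment equals break-even investment: s·k^α = (n + g + δ)·k.
Dividing both sides by k: k^(1−α) = s / (n + g + δ).
k^0.64 = 0.20 / (0.029 + 0.007 + 0.038) = 0.20 / 0.074 = 2.7027
k* = 2.7027^(1/0.64) ≈ 4.7281
y* = (k*)^α = 4.7281^0.36 ≈ 1.7494
c* = (1 − s)·y* = (1 − 0.20) × 1.7494 ≈ 1.3995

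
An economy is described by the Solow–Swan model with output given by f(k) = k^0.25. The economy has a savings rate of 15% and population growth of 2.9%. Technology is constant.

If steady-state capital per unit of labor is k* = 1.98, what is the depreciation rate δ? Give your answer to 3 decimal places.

Steady state requires s·f(k) = (n + δ)·k, i.e. s·k^α = (n + δ)·k.
So s / (n + δ) = (k*)^(1−α) = 1.98^0.75 = 1.6692.
Therefore n + δ = s / 1.6692 = 0.15 / 1.6692 = 0.0899, so δ = 0.0899 − 0.029 = 0.0609.

δ ≈ 0.061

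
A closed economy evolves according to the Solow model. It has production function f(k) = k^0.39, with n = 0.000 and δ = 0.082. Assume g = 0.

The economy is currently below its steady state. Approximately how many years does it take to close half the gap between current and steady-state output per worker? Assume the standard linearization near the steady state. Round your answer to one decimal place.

Near the steady state the convergence rate is λ = (1 − α)(n + δ).
λ = (1 − 0.39) × 0.082 = 0.61 × 0.082 = 0.05002
Half-life = ln 2 / λ = 0.6931 / 0.05002 ≈ 13.86 years

half-life ≈ 13.9 years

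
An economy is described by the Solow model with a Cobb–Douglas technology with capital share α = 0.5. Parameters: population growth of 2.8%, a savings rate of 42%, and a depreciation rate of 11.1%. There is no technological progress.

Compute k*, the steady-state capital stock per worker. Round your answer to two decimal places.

k* ≈ 9.13

At the steady state, Δk = 0, so s·k^α = (n + δ)·k.
Rearranging, k^(1−α) = s / (n + δ).
k^0.5 = 0.42 / (0.028 + 0.111) = 0.42 / 0.139 = 3.0216
k* = 3.0216^(1/0.5) ≈ 9.1301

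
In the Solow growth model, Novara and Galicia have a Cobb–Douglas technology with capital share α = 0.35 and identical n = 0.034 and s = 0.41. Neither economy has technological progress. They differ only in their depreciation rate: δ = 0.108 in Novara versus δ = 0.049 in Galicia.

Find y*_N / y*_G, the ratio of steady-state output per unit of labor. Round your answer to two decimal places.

y*_N / y*_G ≈ 0.75

Steady-state y* = [s/(n + δ)]^(α/(1−α)), so the ratio is [ (s_N/(n + δ)_N) / (s_G/(n + δ)_G) ]^0.5385.
s_N/(n + δ)_N = 0.41/0.142 = 2.8873; s_G/(n + δ)_G = 0.41/0.083 = 4.9398.
Ratio = (2.8873/4.9398)^0.5385 = 0.5845^0.5385 ≈ 0.7489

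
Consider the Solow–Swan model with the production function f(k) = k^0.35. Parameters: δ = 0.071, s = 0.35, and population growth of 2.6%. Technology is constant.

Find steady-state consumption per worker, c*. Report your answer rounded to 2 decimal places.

At the steady state, Δk = 0, so s·k^α = (n + δ)·k.
Rearranging, k^(1−α) = s / (n + δ).
k^0.65 = 0.35 / (0.026 + 0.071) = 0.35 / 0.097 = 3.6082
k* = 3.6082^(1/0.65) ≈ 7.2006
y* = (k*)^α = 7.2006^0.35 ≈ 1.9956
c* = (1 − s)·y* = (1 − 0.35) × 1.9956 ≈ 1.2971

c* ≈ 1.30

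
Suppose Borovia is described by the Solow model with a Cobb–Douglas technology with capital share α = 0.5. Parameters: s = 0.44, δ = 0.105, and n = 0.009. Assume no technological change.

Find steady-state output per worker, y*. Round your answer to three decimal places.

y* ≈ 3.860

In steady state, investment equals break-even investment: s·k^α = (n + δ)·k.
Rearranging, k^(1−α) = s / (n + δ).
k^0.5 = 0.44 / (0.009 + 0.105) = 0.44 / 0.114 = 3.8596
k* = 3.8596^(1/0.5) ≈ 14.8965
y* = (k*)^α = 14.8965^0.5 ≈ 3.8596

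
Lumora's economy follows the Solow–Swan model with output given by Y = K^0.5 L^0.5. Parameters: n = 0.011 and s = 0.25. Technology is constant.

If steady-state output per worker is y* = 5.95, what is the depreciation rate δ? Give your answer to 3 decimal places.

In steady state, investment equals break-even investment: s·k^α = (n + δ)·k.
Since y* = [s/(n + δ)]^(α/(1−α)), we have s/(n + δ) = (y*)^((1−α)/α) = 5.95^1 = 5.9500.
Therefore n + δ = s / 5.9500 = 0.25 / 5.9500 = 0.0420, so δ = 0.0420 − 0.011 = 0.0310.

δ ≈ 0.031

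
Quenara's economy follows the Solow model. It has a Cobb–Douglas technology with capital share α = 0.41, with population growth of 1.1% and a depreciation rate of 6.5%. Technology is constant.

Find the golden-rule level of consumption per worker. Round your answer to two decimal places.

c_gold ≈ 1.90

At the golden rule, f'(k) = n + δ, so α·k^(α−1) = n + δ and k_gold = (α/(n + δ))^(1/(1−α)).
k_gold = (0.41/0.076)^(1/0.59) = 5.3947^1.6949 ≈ 17.4025
c_gold = f(k_gold) − (n + δ)·k_gold = 3.2259 − 0.076×17.4025 ≈ 1.9033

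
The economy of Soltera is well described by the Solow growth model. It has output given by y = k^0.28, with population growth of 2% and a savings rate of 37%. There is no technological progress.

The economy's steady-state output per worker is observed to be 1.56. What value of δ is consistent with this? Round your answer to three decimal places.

δ ≈ 0.098

At the steady state, Δk = 0, so s·k^α = (n + δ)·k.
Since y* = [s/(n + δ)]^(α/(1−α)), we have s/(n + δ) = (y*)^((1−α)/α) = 1.56^2.5714 = 3.1376.
Therefore n + δ = s / 3.1376 = 0.37 / 3.1376 = 0.1179, so δ = 0.1179 − 0.020 = 0.0979.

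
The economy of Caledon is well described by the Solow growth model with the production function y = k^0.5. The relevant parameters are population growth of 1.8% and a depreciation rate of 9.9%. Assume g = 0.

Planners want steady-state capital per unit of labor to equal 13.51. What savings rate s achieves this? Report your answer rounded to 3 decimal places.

At the steady state, Δk = 0, so s·k^α = (n + δ)·k.
So s / (n + δ) = (k*)^(1−α) = 13.51^0.5 = 3.6756.
Therefore s = 3.6756 × (n + δ) = 3.6756 × 0.117 = 0.4300.

s ≈ 0.430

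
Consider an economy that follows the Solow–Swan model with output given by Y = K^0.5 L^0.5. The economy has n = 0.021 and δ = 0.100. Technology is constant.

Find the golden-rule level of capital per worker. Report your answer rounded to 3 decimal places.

k_gold ≈ 17.075

The golden rule sets f'(k) = n + δ, i.e. α·k^(α−1) = n + δ.
So k^(1−α) = α / (n + δ) = 0.5 / 0.121 = 4.1322.
k_gold = 4.1322^(1/0.5) ≈ 17.0751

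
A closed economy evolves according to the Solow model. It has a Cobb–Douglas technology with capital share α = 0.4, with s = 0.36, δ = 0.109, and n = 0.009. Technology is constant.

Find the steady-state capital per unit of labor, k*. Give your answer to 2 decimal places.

k* ≈ 6.42

Steady state requires s·f(k) = (n + δ)·k, i.e. s·k^α = (n + δ)·k.
Dividing both sides by k: k^(1−α) = s / (n + δ).
k^0.6 = 0.36 / (0.009 + 0.109) = 0.36 / 0.118 = 3.0508
k* = 3.0508^(1/0.6) ≈ 6.4174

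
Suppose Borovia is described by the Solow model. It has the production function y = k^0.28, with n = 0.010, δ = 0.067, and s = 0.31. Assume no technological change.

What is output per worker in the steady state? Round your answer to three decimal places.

y* = 1.719

At the steady state, Δk = 0, so s·k^α = (n + δ)·k.
Rearranging, k^(1−α) = s / (n + δ).
k^0.72 = 0.31 / (0.010 + 0.067) = 0.31 / 0.077 = 4.0260
k* = 4.0260^(1/0.72) ≈ 6.9199
y* = (k*)^α = 6.9199^0.28 ≈ 1.7188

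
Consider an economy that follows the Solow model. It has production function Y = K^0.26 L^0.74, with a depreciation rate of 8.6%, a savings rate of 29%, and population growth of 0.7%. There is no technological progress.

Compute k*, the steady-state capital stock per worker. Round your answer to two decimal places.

k* = 4.65

Steady state requires s·f(k) = (n + δ)·k, i.e. s·k^α = (n + δ)·k.
Dividing both sides by k: k^(1−α) = s / (n + δ).
k^0.74 = 0.29 / (0.007 + 0.086) = 0.29 / 0.093 = 3.1183
k* = 3.1183^(1/0.74) ≈ 4.6500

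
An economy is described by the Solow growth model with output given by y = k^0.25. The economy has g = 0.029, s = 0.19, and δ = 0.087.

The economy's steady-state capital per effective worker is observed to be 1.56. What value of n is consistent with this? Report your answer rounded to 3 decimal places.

At the steady state, Δk = 0, so s·k^α = (n + g + δ)·k.
So s / (n + g + δ) = (k*)^(1−α) = 1.56^0.75 = 1.3959.
Therefore n + g + δ = s / 1.3959 = 0.19 / 1.3959 = 0.1361, so n = 0.1361 − 0.116 = 0.0201.

n ≈ 0.020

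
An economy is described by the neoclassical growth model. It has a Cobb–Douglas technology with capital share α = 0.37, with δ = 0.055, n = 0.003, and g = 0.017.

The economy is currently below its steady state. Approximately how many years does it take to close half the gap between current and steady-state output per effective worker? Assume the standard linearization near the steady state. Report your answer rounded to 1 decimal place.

Near the steady state the convergence rate is λ = (1 − α)(n + g + δ).
λ = (1 − 0.37) × 0.075 = 0.63 × 0.075 = 0.04725
Half-life = ln 2 / λ = 0.6931 / 0.04725 ≈ 14.67 years

half-life ≈ 14.7 years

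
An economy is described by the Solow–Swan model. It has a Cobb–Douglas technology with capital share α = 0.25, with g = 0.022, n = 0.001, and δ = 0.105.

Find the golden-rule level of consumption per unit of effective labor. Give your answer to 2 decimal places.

c_gold ≈ 0.94

At the golden rule, f'(k) = n + g + δ, so α·k^(α−1) = n + g + δ and k_gold = (α/(n + g + δ))^(1/(1−α)).
k_gold = (0.25/0.128)^(1/0.75) = 1.9531^1.3333 ≈ 2.4413
c_gold = f(k_gold) − (n + g + δ)·k_gold = 1.2500 − 0.128×2.4413 ≈ 0.9375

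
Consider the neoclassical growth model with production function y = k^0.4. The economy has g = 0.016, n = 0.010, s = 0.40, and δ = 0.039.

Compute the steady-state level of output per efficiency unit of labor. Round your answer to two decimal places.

y* = 3.36

In steady state, investment equals break-even investment: s·k^α = (n + g + δ)·k.
Dividing both sides by k: k^(1−α) = s / (n + g + δ).
k^0.6 = 0.40 / (0.010 + 0.016 + 0.039) = 0.40 / 0.065 = 6.1538
k* = 6.1538^(1/0.6) ≈ 20.6652
y* = (k*)^α = 20.6652^0.4 ≈ 3.3581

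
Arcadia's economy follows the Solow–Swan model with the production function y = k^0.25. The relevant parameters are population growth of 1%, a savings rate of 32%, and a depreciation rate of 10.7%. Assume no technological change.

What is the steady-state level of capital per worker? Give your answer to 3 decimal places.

k* ≈ 3.825

At the steady state, Δk = 0, so s·k^α = (n + δ)·k.
Dividing both sides by k: k^(1−α) = s / (n + δ).
k^0.75 = 0.32 / (0.010 + 0.107) = 0.32 / 0.117 = 2.7350
k* = 2.7350^(1/0.75) ≈ 3.8248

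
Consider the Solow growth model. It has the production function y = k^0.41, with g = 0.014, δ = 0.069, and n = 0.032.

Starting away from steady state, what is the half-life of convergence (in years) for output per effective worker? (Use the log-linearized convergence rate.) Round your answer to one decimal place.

Near the steady state the convergence rate is λ = (1 − α)(n + g + δ).
λ = (1 − 0.41) × 0.115 = 0.59 × 0.115 = 0.06785
Half-life = ln 2 / λ = 0.6931 / 0.06785 ≈ 10.22 years

half-life ≈ 10.2 years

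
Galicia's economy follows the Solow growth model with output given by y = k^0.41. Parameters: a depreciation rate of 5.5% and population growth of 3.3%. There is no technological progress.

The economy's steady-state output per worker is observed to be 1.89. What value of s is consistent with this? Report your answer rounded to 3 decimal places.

In steady state, investment equals break-even investment: s·k^α = (n + δ)·k.
Since y* = [s/(n + δ)]^(α/(1−α)), we have s/(n + δ) = (y*)^((1−α)/α) = 1.89^1.439 = 2.4994.
Therefore s = 2.4994 × (n + δ) = 2.4994 × 0.088 = 0.2199.

s ≈ 0.220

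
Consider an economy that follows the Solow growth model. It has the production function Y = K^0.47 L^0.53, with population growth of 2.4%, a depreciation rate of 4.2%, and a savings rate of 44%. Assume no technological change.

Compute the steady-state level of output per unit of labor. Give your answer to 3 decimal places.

y* ≈ 5.378

At the steady state, Δk = 0, so s·k^α = (n + δ)·k.
Dividing both sides by k: k^(1−α) = s / (n + δ).
k^0.53 = 0.44 / (0.024 + 0.042) = 0.44 / 0.066 = 6.6667
k* = 6.6667^(1/0.53) ≈ 35.8549
y* = (k*)^α = 35.8549^0.47 ≈ 5.3782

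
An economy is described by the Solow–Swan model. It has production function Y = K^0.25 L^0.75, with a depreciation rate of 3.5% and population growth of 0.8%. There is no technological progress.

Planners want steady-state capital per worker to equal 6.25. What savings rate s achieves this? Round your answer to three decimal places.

s ≈ 0.170

Steady state requires s·f(k) = (n + δ)·k, i.e. s·k^α = (n + δ)·k.
So s / (n + δ) = (k*)^(1−α) = 6.25^0.75 = 3.9528.
Therefore s = 3.9528 × (n + δ) = 3.9528 × 0.043 = 0.1700.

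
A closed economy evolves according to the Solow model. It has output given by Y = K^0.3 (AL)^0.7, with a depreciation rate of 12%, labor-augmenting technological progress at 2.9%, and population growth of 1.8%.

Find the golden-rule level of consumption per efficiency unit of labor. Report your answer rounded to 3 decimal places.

c_gold ≈ 0.900

At the golden rule, f'(k) = n + g + δ, so α·k^(α−1) = n + g + δ and k_gold = (α/(n + g + δ))^(1/(1−α)).
k_gold = (0.3/0.167)^(1/0.7) = 1.7964^1.4286 ≈ 2.3091
c_gold = f(k_gold) − (n + g + δ)·k_gold = 1.2854 − 0.167×2.3091 ≈ 0.8998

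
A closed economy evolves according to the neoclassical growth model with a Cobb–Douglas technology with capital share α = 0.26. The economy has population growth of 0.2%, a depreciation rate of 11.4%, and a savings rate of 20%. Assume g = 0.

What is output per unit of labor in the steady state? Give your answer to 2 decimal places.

y* ≈ 1.21

In steady state, investment equals break-even investment: s·k^α = (n + δ)·k.
Dividing both sides by k: k^(1−α) = s / (n + δ).
k^0.74 = 0.20 / (0.002 + 0.114) = 0.20 / 0.116 = 1.7241
k* = 1.7241^(1/0.74) ≈ 2.0878
y* = (k*)^α = 2.0878^0.26 ≈ 1.2109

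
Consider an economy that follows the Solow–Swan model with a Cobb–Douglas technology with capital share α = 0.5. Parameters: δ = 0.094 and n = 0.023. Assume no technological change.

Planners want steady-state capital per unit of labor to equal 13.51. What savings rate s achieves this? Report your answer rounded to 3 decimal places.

In steady state, investment equals break-even investment: s·k^α = (n + δ)·k.
So s / (n + δ) = (k*)^(1−α) = 13.51^0.5 = 3.6756.
Therefore s = 3.6756 × (n + δ) = 3.6756 × 0.117 = 0.4300.

s ≈ 0.430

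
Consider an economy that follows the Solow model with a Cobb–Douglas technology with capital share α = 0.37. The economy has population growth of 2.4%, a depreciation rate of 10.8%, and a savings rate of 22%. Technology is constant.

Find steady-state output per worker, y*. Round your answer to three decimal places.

y* = 1.350

Steady state requires s·f(k) = (n + δ)·k, i.e. s·k^α = (n + δ)·k.
Dividing both sides by k: k^(1−α) = s / (n + δ).
k^0.63 = 0.22 / (0.024 + 0.108) = 0.22 / 0.132 = 1.6667
k* = 1.6667^(1/0.63) ≈ 2.2499
y* = (k*)^α = 2.2499^0.37 ≈ 1.3499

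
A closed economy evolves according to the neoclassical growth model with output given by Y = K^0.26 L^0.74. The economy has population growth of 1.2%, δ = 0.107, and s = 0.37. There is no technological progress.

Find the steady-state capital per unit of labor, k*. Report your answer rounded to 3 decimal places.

k* ≈ 4.632

In steady state, investment equals break-even investment: s·k^α = (n + δ)·k.
Rearranging, k^(1−α) = s / (n + δ).
k^0.74 = 0.37 / (0.012 + 0.107) = 0.37 / 0.119 = 3.1092
k* = 3.1092^(1/0.74) ≈ 4.6317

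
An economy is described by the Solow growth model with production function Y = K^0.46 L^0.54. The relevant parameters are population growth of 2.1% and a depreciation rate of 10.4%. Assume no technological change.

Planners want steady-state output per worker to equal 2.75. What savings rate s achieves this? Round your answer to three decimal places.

In steady state, investment equals break-even investment: s·k^α = (n + δ)·k.
Since y* = [s/(n + δ)]^(α/(1−α)), we have s/(n + δ) = (y*)^((1−α)/α) = 2.75^1.1739 = 3.2789.
Therefore s = 3.2789 × (n + δ) = 3.2789 × 0.125 = 0.4099.

s ≈ 0.410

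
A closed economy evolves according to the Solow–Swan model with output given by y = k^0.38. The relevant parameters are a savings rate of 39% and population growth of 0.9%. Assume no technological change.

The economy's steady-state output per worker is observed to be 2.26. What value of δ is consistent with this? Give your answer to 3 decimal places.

Steady state requires s·f(k) = (n + δ)·k, i.e. s·k^α = (n + δ)·k.
Since y* = [s/(n + δ)]^(α/(1−α)), we have s/(n + δ) = (y*)^((1−α)/α) = 2.26^1.6316 = 3.7824.
Therefore n + δ = s / 3.7824 = 0.39 / 3.7824 = 0.1031, so δ = 0.1031 − 0.009 = 0.0941.

δ ≈ 0.094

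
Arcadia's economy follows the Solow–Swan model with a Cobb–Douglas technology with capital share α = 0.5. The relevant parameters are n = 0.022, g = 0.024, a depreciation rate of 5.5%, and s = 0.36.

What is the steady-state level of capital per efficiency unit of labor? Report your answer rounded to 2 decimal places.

k* ≈ 12.70

At the steady state, Δk = 0, so s·k^α = (n + g + δ)·k.
Dividing both sides by k: k^(1−α) = s / (n + g + δ).
k^0.5 = 0.36 / (0.022 + 0.024 + 0.055) = 0.36 / 0.101 = 3.5644
k* = 3.5644^(1/0.5) ≈ 12.7049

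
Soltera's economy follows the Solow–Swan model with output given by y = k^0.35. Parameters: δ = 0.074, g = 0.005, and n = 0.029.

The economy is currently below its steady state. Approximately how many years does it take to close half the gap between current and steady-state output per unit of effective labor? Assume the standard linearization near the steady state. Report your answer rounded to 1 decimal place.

about 9.9 years

Near the steady state the convergence rate is λ = (1 − α)(n + g + δ).
λ = (1 − 0.35) × 0.108 = 0.65 × 0.108 = 0.0702
Half-life = ln 2 / λ = 0.6931 / 0.0702 ≈ 9.87 years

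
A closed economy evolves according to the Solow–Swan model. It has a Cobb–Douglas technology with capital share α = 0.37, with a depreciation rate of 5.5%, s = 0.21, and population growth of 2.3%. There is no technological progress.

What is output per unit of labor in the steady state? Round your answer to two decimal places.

y* = 1.79

At the steady state, Δk = 0, so s·k^α = (n + δ)·k.
Dividing both sides by k: k^(1−α) = s / (n + δ).
k^0.63 = 0.21 / (0.023 + 0.055) = 0.21 / 0.078 = 2.6923
k* = 2.6923^(1/0.63) ≈ 4.8165
y* = (k*)^α = 4.8165^0.37 ≈ 1.7890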